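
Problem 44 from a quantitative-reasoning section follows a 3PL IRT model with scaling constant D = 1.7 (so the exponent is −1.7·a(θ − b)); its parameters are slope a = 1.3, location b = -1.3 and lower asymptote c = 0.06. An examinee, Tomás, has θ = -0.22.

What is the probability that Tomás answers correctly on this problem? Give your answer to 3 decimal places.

0.921

P(θ) = c + (1 − c) · 1 / (1 + exp(−D·a(θ − b)))
Exponent: 1.7 × 1.3 × (-0.22 − (-1.3)) = 2.3868
1/(1 + e^{-2.3868}) = 0.9158
P = 0.06 + 0.94 × 0.9158 = 0.9209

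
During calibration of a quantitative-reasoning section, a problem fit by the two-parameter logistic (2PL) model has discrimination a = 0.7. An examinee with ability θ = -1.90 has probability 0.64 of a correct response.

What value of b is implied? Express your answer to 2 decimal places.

-2.72

P(θ) = 1 / (1 + exp(−a(θ − b)))
logit(0.64) = ln(0.64/0.36) = 0.5754
b = θ − logit/(a) = -1.90 − 0.5754/0.7000 = -2.7219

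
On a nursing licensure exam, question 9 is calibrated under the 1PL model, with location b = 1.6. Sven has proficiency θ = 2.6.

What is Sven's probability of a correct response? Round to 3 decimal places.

P(θ) = 1 / (1 + exp(−(θ − b)))
Exponent: (2.6 − 1.6) = 1.0000
1/(1 + e^{-1.0000}) = 0.7311
P = 0.7311

0.731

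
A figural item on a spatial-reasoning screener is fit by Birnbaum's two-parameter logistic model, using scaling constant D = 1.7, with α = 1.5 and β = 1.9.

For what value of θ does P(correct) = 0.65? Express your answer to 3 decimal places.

P(θ) = 1 / (1 + exp(−D·α(θ − β)))
logit = ln(0.6500/0.3500) = 0.6190
θ = β + logit/(1.7·α) = 1.9 + 0.6190/2.5500 = 2.1428

2.143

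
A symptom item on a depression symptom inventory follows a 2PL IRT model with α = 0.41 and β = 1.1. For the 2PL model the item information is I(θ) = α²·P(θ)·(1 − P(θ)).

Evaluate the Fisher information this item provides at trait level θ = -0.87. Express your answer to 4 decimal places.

P = 1/(1+e^{0.8077}) = 0.3084
P(1−P) = 0.3084 × 0.6916 = 0.2133
I = α² × P(1−P) = 0.41² × 0.2133 = 0.03585

0.0359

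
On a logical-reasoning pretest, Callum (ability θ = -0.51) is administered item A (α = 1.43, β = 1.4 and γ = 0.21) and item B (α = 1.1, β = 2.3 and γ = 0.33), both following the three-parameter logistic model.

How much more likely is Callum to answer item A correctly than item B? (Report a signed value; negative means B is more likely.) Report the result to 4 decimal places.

-0.1008

P(θ) = γ + (1 − γ) · 1 / (1 + exp(−α(θ − β)))
P_A = 0.2583
P_B = 0.3591
P_A − P_B = -0.1008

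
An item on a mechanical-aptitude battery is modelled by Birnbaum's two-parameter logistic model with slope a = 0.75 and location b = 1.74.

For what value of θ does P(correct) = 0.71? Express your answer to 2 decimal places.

2.93

P(θ) = 1 / (1 + exp(−a(θ − b)))
logit = ln(0.7100/0.2900) = 0.8954
θ = b + logit/(a) = 1.74 + 0.8954/0.7500 = 2.9338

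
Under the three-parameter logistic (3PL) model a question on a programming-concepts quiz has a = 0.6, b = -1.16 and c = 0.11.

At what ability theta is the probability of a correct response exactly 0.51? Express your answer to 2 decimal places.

P(theta) = c + (1 − c) · 1 / (1 + exp(−a(theta − b)))
Remove guessing floor: (0.51 − 0.11)/(1 − 0.11) = 0.4494
logit = ln(0.4494/0.5506) = -0.2029
theta = b + logit/(a) = -1.16 + (-0.2029)/0.6000 = -1.4982

-1.50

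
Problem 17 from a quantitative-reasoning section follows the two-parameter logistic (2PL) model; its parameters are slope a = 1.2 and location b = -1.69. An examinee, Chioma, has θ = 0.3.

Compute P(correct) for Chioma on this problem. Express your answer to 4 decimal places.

P(θ) = 1 / (1 + exp(−a(θ − b)))
Exponent: 1.2 × (0.3 − (-1.69)) = 2.3880
1/(1 + e^{-2.3880}) = 0.9159

0.9159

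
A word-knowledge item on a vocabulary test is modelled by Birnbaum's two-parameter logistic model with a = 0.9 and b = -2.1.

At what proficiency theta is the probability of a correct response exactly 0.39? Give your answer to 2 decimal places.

P(theta) = 1 / (1 + exp(−a(theta − b)))
logit = ln(0.3900/0.6100) = -0.4473
theta = b + logit/(a) = -2.1 + (-0.4473)/0.9000 = -2.5970

-2.60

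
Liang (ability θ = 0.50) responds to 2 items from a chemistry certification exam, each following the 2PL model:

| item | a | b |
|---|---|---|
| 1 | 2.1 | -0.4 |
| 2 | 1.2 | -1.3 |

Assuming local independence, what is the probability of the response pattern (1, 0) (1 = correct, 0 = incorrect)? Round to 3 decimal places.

0.090

P(θ) = 1 / (1 + exp(−a(θ − b)))
P_1 = 1/(1+e^{-1.8900}) = 0.8688
P_2 = 1/(1+e^{-2.1600}) = 0.8966
L = P_1 × (1−P_2) = 0.8688 × 0.1034 = 0.08983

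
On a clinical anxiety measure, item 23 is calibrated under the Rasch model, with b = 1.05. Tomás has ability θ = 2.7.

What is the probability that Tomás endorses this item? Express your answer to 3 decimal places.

P(θ) = 1 / (1 + exp(−(θ − b)))
Exponent: (2.7 − 1.05) = 1.6500
1/(1 + e^{-1.6500}) = 0.8389
P = 0.8389

0.839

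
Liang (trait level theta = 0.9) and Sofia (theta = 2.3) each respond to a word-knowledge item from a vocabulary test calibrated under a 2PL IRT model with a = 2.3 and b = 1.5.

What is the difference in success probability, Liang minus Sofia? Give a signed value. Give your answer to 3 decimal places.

P(theta) = 1 / (1 + exp(−a(theta − b)))
P(Liang) = 0.2010  [exponent -1.3800]
P(Sofia) = 0.8629  [exponent 1.8400]
Difference = 0.2010 − 0.8629 = -0.6619

-0.662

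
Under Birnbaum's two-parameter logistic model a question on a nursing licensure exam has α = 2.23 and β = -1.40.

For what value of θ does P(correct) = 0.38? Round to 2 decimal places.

P(θ) = 1 / (1 + exp(−α(θ − β)))
logit = ln(0.3800/0.6200) = -0.4895
θ = β + logit/(α) = -1.40 + (-0.4895)/2.2300 = -1.6195

-1.62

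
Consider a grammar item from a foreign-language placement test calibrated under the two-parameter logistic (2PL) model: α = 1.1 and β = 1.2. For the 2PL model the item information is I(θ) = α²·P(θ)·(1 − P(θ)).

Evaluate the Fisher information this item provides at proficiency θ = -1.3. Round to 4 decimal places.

P = 1/(1+e^{2.7500}) = 0.0601
P(1−P) = 0.0601 × 0.9399 = 0.0565
I = α² × P(1−P) = 1.1² × 0.0565 = 0.06834

0.0683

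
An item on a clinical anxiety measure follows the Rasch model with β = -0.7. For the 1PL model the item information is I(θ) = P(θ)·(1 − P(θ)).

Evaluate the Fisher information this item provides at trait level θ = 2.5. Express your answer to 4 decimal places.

P = 1/(1+e^{-3.2000}) = 0.9608
P(1−P) = 0.9608 × 0.0392 = 0.0376
I = P(1−P) = 0.03763

0.0376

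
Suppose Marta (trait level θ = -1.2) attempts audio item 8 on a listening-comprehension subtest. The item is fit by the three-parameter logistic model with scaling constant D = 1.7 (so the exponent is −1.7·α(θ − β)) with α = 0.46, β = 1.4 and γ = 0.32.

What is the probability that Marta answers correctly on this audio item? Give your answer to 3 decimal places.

0.399

P(θ) = γ + (1 − γ) · 1 / (1 + exp(−D·α(θ − β)))
Exponent: 1.7 × 0.46 × (-1.2 − 1.4) = -2.0332
1/(1 + e^{2.0332}) = 0.1158
P = 0.32 + 0.68 × 0.1158 = 0.3987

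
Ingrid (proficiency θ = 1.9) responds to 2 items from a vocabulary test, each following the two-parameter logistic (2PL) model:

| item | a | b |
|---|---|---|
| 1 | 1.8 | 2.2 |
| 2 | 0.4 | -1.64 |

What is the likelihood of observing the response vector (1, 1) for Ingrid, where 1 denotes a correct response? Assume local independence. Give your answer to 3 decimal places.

P(θ) = 1 / (1 + exp(−a(θ − b)))
P_1 = 1/(1+e^{0.5400}) = 0.3682
P_2 = 1/(1+e^{-1.4160}) = 0.8047
L = P_1 × P_2 = 0.3682 × 0.8047 = 0.29628

0.296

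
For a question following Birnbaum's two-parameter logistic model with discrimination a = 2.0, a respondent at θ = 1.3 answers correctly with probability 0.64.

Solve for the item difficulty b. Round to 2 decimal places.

P(θ) = 1 / (1 + exp(−a(θ − b)))
logit(0.64) = ln(0.64/0.36) = 0.5754
b = θ − logit/(a) = 1.3 − 0.5754/2.0000 = 1.0123

1.01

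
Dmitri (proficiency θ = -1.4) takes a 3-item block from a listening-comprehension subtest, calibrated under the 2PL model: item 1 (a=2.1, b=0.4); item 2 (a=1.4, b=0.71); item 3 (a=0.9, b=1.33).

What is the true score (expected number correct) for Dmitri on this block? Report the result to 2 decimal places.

0.15

P(θ) = 1 / (1 + exp(−a(θ − b)))
P_1 = 1/(1+e^{3.7800}) = 0.0223
P_2 = 1/(1+e^{2.9540}) = 0.0495
P_3 = 1/(1+e^{2.4570}) = 0.0789
E[score] = 0.0223 + 0.0495 + 0.0789 = 0.1508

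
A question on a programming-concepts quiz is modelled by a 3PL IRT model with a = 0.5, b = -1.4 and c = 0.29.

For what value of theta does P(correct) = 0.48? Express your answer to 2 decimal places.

P(theta) = c + (1 − c) · 1 / (1 + exp(−a(theta − b)))
Remove guessing floor: (0.48 − 0.29)/(1 − 0.29) = 0.2676
logit = ln(0.2676/0.7324) = -1.0068
theta = b + logit/(a) = -1.4 + (-1.0068)/0.5000 = -3.4136

-3.41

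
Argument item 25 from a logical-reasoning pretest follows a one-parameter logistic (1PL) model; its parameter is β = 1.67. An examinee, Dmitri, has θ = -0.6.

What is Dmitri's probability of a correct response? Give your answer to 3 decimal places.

0.094

P(θ) = 1 / (1 + exp(−(θ − β)))
Exponent: (-0.6 − 1.67) = -2.2700
1/(1 + e^{2.2700}) = 0.0936
P = 0.0936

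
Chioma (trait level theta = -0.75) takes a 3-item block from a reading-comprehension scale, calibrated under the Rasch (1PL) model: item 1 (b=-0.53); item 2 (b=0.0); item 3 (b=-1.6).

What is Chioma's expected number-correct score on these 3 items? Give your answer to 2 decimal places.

P(theta) = 1 / (1 + exp(−(theta − b)))
P_1 = 1/(1+e^{0.2200}) = 0.4452
P_2 = 1/(1+e^{0.7500}) = 0.3208
P_3 = 1/(1+e^{-0.8500}) = 0.7006
E[score] = 0.4452 + 0.3208 + 0.7006 = 1.4666

1.47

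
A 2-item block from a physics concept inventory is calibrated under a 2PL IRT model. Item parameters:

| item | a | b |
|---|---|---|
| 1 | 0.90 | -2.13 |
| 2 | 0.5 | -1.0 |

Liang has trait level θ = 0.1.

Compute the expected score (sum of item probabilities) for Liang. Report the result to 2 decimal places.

P(θ) = 1 / (1 + exp(−a(θ − b)))
P_1 = 1/(1+e^{-2.0070}) = 0.8815
P_2 = 1/(1+e^{-0.5500}) = 0.6341
E[score] = 0.8815 + 0.6341 = 1.5157

1.52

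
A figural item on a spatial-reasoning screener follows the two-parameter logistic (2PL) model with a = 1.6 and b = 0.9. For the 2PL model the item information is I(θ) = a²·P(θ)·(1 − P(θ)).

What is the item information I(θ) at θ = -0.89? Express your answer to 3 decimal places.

P = 1/(1+e^{2.8640}) = 0.0540
P(1−P) = 0.0540 × 0.9460 = 0.0511
I = a² × P(1−P) = 1.6² × 0.0511 = 0.13069

0.131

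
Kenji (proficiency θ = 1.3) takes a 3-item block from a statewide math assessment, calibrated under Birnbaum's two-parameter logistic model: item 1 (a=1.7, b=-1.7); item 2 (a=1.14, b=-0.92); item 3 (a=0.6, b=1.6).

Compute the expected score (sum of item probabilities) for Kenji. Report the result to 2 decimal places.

P(θ) = 1 / (1 + exp(−a(θ − b)))
P_1 = 1/(1+e^{-5.1000}) = 0.9939
P_2 = 1/(1+e^{-2.5308}) = 0.9263
P_3 = 1/(1+e^{0.1800}) = 0.4551
E[score] = 0.9939 + 0.9263 + 0.4551 = 2.3753

2.38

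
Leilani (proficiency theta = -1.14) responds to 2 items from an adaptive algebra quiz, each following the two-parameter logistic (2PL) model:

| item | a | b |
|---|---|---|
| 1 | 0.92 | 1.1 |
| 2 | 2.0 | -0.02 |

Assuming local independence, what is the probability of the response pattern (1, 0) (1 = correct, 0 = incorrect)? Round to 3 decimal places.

P(theta) = 1 / (1 + exp(−a(theta − b)))
P_1 = 1/(1+e^{2.0608}) = 0.1130
P_2 = 1/(1+e^{2.2400}) = 0.0962
L = P_1 × (1−P_2) = 0.1130 × 0.9038 = 0.10210

0.102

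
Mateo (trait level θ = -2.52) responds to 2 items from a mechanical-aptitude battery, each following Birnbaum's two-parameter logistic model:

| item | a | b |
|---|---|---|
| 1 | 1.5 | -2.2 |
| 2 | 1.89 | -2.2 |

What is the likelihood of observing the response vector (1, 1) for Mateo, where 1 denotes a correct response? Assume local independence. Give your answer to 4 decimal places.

0.1350

P(θ) = 1 / (1 + exp(−a(θ − b)))
P_1 = 1/(1+e^{0.4800}) = 0.3823
P_2 = 1/(1+e^{0.6048}) = 0.3532
L = P_1 × P_2 = 0.3823 × 0.3532 = 0.13503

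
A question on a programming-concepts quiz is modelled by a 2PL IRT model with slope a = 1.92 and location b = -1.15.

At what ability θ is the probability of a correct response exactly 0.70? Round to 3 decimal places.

P(θ) = 1 / (1 + exp(−a(θ − b)))
logit = ln(0.7000/0.3000) = 0.8473
θ = b + logit/(a) = -1.15 + 0.8473/1.9200 = -0.7087

-0.709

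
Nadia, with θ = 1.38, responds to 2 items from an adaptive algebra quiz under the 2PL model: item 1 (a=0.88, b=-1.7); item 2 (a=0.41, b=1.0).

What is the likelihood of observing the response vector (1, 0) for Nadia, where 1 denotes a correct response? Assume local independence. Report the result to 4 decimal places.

0.4324

P(θ) = 1 / (1 + exp(−a(θ − b)))
P_1 = 1/(1+e^{-2.7104}) = 0.9376
P_2 = 1/(1+e^{-0.1558}) = 0.5389
L = P_1 × (1−P_2) = 0.9376 × 0.4611 = 0.43237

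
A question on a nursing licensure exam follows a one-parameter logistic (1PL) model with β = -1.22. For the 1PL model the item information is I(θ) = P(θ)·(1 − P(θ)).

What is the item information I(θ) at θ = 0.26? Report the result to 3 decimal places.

0.151

P = 1/(1+e^{-1.4800}) = 0.8146
P(1−P) = 0.8146 × 0.1854 = 0.1510
I = P(1−P) = 0.15104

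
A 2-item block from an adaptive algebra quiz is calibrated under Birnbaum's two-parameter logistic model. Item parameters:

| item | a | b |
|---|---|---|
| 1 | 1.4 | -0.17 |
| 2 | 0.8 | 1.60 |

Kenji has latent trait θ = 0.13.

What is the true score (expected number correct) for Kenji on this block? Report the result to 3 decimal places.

0.839

P(θ) = 1 / (1 + exp(−a(θ − b)))
P_1 = 1/(1+e^{-0.4200}) = 0.6035
P_2 = 1/(1+e^{1.1760}) = 0.2358
E[score] = 0.6035 + 0.2358 = 0.8393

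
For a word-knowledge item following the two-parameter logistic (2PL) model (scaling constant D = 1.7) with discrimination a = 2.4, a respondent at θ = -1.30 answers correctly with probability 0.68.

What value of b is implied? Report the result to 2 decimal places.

P(θ) = 1 / (1 + exp(−D·a(θ − b)))
logit(0.68) = ln(0.68/0.32) = 0.7538
b = θ − logit/(1.7·a) = -1.30 − 0.7538/4.0800 = -1.4847

-1.48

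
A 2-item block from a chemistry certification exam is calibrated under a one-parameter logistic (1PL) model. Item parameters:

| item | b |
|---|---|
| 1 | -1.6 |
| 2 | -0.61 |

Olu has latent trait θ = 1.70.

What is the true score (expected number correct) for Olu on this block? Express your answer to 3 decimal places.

1.874

P(θ) = 1 / (1 + exp(−(θ − b)))
P_1 = 1/(1+e^{-3.3000}) = 0.9644
P_2 = 1/(1+e^{-2.3100}) = 0.9097
E[score] = 0.9644 + 0.9097 = 1.8741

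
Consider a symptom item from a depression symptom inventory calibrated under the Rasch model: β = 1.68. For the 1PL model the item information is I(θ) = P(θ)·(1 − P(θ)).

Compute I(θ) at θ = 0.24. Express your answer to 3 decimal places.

0.155

P = 1/(1+e^{1.4400}) = 0.1915
P(1−P) = 0.1915 × 0.8085 = 0.1549
I = P(1−P) = 0.15486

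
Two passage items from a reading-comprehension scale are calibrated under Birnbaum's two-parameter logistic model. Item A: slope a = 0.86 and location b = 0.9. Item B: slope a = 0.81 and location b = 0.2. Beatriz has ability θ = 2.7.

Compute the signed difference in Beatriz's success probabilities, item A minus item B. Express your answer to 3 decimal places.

P(θ) = 1 / (1 + exp(−a(θ − b)))
P_A = 0.8246
P_B = 0.8834
P_A − P_B = -0.0588

-0.059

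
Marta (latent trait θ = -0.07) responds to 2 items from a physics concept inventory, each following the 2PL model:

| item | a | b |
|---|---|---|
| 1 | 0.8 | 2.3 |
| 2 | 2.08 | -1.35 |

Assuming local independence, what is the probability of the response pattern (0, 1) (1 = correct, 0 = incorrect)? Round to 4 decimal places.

P(θ) = 1 / (1 + exp(−a(θ − b)))
P_1 = 1/(1+e^{1.8960}) = 0.1306
P_2 = 1/(1+e^{-2.6624}) = 0.9348
L = (1−P_1) × P_2 = 0.8694 × 0.9348 = 0.81273

0.8127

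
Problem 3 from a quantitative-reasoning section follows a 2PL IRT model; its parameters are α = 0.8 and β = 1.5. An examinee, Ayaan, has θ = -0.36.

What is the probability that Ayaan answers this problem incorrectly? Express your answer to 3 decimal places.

P(θ) = 1 / (1 + exp(−α(θ − β)))
Exponent: 0.8 × (-0.36 − 1.5) = -1.4880
1/(1 + e^{1.4880}) = 0.1842
P(incorrect) = 1 − 0.1842 = 0.8158

0.816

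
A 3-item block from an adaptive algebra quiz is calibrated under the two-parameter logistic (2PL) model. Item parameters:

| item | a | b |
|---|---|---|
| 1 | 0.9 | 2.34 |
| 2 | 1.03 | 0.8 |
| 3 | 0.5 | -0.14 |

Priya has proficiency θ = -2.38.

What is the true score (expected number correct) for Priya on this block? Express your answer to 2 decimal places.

0.30

P(θ) = 1 / (1 + exp(−a(θ − b)))
P_1 = 1/(1+e^{4.2480}) = 0.0141
P_2 = 1/(1+e^{3.2754}) = 0.0364
P_3 = 1/(1+e^{1.1200}) = 0.2460
E[score] = 0.0141 + 0.0364 + 0.2460 = 0.2965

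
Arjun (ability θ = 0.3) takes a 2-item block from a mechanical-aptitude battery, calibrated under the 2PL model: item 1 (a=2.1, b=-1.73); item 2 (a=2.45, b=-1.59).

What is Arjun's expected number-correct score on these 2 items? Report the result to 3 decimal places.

P(θ) = 1 / (1 + exp(−a(θ − b)))
P_1 = 1/(1+e^{-4.2630}) = 0.9861
P_2 = 1/(1+e^{-4.6305}) = 0.9903
E[score] = 0.9861 + 0.9903 = 1.9765

1.976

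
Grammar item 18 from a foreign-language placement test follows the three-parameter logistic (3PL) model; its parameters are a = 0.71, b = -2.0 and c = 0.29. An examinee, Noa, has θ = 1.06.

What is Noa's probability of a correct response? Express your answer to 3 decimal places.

P(θ) = c + (1 − c) · 1 / (1 + exp(−a(θ − b)))
Exponent: 0.71 × (1.06 − (-2.0)) = 2.1726
1/(1 + e^{-2.1726}) = 0.8978
P = 0.29 + 0.71 × 0.8978 = 0.9274

0.927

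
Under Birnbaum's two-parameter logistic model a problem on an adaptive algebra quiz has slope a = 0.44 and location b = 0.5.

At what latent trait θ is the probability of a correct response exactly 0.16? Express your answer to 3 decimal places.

P(θ) = 1 / (1 + exp(−a(θ − b)))
logit = ln(0.1600/0.8400) = -1.6582
θ = b + logit/(a) = 0.5 + (-1.6582)/0.4400 = -3.2687

-3.269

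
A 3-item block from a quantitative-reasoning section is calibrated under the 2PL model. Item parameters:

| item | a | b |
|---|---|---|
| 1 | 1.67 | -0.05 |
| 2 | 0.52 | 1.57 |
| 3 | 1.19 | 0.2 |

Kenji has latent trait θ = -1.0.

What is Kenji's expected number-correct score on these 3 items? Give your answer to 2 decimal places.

0.57

P(θ) = 1 / (1 + exp(−a(θ − b)))
P_1 = 1/(1+e^{1.5865}) = 0.1699
P_2 = 1/(1+e^{1.3364}) = 0.2081
P_3 = 1/(1+e^{1.4280}) = 0.1934
E[score] = 0.1699 + 0.2081 + 0.1934 = 0.5714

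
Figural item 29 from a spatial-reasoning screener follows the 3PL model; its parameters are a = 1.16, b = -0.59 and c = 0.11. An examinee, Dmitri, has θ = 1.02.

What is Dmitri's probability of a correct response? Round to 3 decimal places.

0.881

P(θ) = c + (1 − c) · 1 / (1 + exp(−a(θ − b)))
Exponent: 1.16 × (1.02 − (-0.59)) = 1.8676
1/(1 + e^{-1.8676}) = 0.8662
P = 0.11 + 0.89 × 0.8662 = 0.8809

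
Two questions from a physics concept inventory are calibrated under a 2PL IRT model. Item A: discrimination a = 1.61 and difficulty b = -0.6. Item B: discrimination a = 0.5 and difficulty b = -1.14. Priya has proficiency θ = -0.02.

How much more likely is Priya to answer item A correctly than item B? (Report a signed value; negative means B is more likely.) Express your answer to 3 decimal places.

0.081

P(θ) = 1 / (1 + exp(−a(θ − b)))
P_A = 0.7178
P_B = 0.6365
P_A − P_B = 0.0814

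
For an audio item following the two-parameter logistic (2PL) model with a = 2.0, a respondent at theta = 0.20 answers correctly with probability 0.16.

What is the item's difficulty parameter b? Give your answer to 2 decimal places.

1.03

P(theta) = 1 / (1 + exp(−a(theta − b)))
logit(0.16) = ln(0.16/0.84) = -1.6582
b = theta − logit/(a) = 0.20 − (-1.6582)/2.0000 = 1.0291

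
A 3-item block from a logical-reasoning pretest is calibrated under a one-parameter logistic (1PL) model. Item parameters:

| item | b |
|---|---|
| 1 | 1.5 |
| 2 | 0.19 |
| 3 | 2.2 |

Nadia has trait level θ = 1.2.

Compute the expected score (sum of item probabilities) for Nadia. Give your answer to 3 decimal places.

1.428

P(θ) = 1 / (1 + exp(−(θ − b)))
P_1 = 1/(1+e^{0.3000}) = 0.4256
P_2 = 1/(1+e^{-1.0100}) = 0.7330
P_3 = 1/(1+e^{1.0000}) = 0.2689
E[score] = 0.4256 + 0.7330 + 0.2689 = 1.4275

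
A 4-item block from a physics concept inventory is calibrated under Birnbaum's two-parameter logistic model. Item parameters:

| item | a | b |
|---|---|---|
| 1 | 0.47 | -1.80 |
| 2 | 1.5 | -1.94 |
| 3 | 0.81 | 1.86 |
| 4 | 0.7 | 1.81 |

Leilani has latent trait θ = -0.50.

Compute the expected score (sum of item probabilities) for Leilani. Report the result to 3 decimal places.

1.839

P(θ) = 1 / (1 + exp(−a(θ − b)))
P_1 = 1/(1+e^{-0.6110}) = 0.6482
P_2 = 1/(1+e^{-2.1600}) = 0.8966
P_3 = 1/(1+e^{1.9116}) = 0.1288
P_4 = 1/(1+e^{1.6170}) = 0.1656
E[score] = 0.6482 + 0.8966 + 0.1288 + 0.1656 = 1.8392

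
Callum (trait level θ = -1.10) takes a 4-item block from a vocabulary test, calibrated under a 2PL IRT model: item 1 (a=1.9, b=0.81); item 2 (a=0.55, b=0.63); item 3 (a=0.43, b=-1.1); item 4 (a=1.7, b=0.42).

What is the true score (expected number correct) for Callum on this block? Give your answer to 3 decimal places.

P(θ) = 1 / (1 + exp(−a(θ − b)))
P_1 = 1/(1+e^{3.6290}) = 0.0259
P_2 = 1/(1+e^{0.9515}) = 0.2786
P_3 = 1/(1+e^{0.0000}) = 0.5000
P_4 = 1/(1+e^{2.5840}) = 0.0702
E[score] = 0.0259 + 0.2786 + 0.5000 + 0.0702 = 0.8746

0.875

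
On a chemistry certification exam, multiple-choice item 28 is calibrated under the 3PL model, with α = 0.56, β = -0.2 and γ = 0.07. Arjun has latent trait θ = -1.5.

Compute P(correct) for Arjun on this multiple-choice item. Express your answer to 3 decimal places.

0.373

P(θ) = γ + (1 − γ) · 1 / (1 + exp(−α(θ − β)))
Exponent: 0.56 × (-1.5 − (-0.2)) = -0.7280
1/(1 + e^{0.7280}) = 0.3256
P = 0.07 + 0.93 × 0.3256 = 0.3728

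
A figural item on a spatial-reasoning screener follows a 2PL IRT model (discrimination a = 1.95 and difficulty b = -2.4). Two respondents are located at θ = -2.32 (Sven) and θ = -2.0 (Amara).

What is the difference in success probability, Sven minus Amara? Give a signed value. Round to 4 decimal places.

P(θ) = 1 / (1 + exp(−a(θ − b)))
P(Sven) = 0.5389  [exponent 0.1560]
P(Amara) = 0.6857  [exponent 0.7800]
Difference = 0.5389 − 0.6857 = -0.1468

-0.1468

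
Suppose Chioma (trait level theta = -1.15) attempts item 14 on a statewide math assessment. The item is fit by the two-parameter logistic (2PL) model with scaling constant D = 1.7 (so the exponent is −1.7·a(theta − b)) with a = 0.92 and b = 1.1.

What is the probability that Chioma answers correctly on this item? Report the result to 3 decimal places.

0.029

P(theta) = 1 / (1 + exp(−D·a(theta − b)))
Exponent: 1.7 × 0.92 × (-1.15 − 1.1) = -3.5190
1/(1 + e^{3.5190}) = 0.0288
P = 0.0288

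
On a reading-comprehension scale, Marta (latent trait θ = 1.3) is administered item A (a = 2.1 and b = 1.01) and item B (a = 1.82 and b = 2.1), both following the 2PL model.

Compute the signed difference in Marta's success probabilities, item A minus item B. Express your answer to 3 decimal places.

0.459

P(θ) = 1 / (1 + exp(−a(θ − b)))
P_A = 0.6477
P_B = 0.1891
P_A − P_B = 0.4586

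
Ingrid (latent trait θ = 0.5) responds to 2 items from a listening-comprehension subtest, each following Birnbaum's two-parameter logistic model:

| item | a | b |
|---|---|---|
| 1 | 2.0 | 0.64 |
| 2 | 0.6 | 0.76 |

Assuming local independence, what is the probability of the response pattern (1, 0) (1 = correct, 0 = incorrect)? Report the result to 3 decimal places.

P(θ) = 1 / (1 + exp(−a(θ − b)))
P_1 = 1/(1+e^{0.2800}) = 0.4305
P_2 = 1/(1+e^{0.1560}) = 0.4611
L = P_1 × (1−P_2) = 0.4305 × 0.5389 = 0.23198

0.232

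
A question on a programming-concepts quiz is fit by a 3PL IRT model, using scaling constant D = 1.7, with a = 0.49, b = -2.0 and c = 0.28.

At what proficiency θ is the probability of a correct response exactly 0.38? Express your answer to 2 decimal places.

-4.19

P(θ) = c + (1 − c) · 1 / (1 + exp(−D·a(θ − b)))
Remove guessing floor: (0.38 − 0.28)/(1 − 0.28) = 0.1389
logit = ln(0.1389/0.8611) = -1.8245
θ = b + logit/(1.7·a) = -2.0 + (-1.8245)/0.8330 = -4.1903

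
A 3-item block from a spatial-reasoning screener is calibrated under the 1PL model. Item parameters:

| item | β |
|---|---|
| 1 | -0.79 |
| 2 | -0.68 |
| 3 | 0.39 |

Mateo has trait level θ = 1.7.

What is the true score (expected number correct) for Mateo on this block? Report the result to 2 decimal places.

2.63

P(θ) = 1 / (1 + exp(−(θ − β)))
P_1 = 1/(1+e^{-2.4900}) = 0.9234
P_2 = 1/(1+e^{-2.3800}) = 0.9153
P_3 = 1/(1+e^{-1.3100}) = 0.7875
E[score] = 0.9234 + 0.9153 + 0.7875 = 2.6262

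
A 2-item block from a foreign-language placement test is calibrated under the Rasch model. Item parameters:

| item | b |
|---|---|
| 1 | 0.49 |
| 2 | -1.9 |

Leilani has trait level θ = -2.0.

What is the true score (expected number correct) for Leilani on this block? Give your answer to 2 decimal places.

0.55

P(θ) = 1 / (1 + exp(−(θ − b)))
P_1 = 1/(1+e^{2.4900}) = 0.0766
P_2 = 1/(1+e^{0.1000}) = 0.4750
E[score] = 0.0766 + 0.4750 = 0.5516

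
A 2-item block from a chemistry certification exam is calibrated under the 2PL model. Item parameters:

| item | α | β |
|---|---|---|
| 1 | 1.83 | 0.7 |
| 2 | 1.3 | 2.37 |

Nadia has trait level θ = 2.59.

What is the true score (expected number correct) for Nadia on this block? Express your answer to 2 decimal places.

P(θ) = 1 / (1 + exp(−α(θ − β)))
P_1 = 1/(1+e^{-3.4587}) = 0.9695
P_2 = 1/(1+e^{-0.2860}) = 0.5710
E[score] = 0.9695 + 0.5710 = 1.5405

1.54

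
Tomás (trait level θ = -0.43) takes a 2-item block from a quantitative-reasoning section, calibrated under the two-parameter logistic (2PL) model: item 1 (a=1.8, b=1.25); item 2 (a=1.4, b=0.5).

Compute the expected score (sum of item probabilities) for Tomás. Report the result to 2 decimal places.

0.26

P(θ) = 1 / (1 + exp(−a(θ − b)))
P_1 = 1/(1+e^{3.0240}) = 0.0464
P_2 = 1/(1+e^{1.3020}) = 0.2138
E[score] = 0.0464 + 0.2138 = 0.2602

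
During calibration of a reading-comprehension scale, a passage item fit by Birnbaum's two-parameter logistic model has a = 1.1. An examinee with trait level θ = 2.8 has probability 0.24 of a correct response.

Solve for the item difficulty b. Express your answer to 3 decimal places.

P(θ) = 1 / (1 + exp(−a(θ − b)))
logit(0.24) = ln(0.24/0.76) = -1.1527
b = θ − logit/(a) = 2.8 − (-1.1527)/1.1000 = 3.8479

3.848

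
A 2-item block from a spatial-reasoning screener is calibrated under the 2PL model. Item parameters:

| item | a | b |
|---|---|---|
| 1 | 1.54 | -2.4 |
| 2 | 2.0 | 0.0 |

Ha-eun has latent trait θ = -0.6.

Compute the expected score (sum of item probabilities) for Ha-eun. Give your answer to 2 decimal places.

P(θ) = 1 / (1 + exp(−a(θ − b)))
P_1 = 1/(1+e^{-2.7720}) = 0.9411
P_2 = 1/(1+e^{1.2000}) = 0.2315
E[score] = 0.9411 + 0.2315 = 1.1726

1.17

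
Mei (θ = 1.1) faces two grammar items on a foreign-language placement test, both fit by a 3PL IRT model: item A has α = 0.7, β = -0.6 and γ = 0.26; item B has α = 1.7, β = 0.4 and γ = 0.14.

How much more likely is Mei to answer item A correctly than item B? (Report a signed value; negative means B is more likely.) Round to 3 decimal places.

0.028

P(θ) = γ + (1 − γ) · 1 / (1 + exp(−α(θ − β)))
P_A = 0.8274
P_B = 0.7994
P_A − P_B = 0.0280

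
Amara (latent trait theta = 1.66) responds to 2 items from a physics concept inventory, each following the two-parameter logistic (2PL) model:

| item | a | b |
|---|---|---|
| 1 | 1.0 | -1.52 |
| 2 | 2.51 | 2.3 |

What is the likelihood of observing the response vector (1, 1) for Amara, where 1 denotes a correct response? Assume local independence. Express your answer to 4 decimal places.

P(theta) = 1 / (1 + exp(−a(theta − b)))
P_1 = 1/(1+e^{-3.1800}) = 0.9601
P_2 = 1/(1+e^{1.6064}) = 0.1671
L = P_1 × P_2 = 0.9601 × 0.1671 = 0.16042

0.1604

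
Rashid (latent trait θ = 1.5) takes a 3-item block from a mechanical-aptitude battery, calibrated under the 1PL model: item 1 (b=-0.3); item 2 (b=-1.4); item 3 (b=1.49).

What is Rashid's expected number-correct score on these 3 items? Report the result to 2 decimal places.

P(θ) = 1 / (1 + exp(−(θ − b)))
P_1 = 1/(1+e^{-1.8000}) = 0.8581
P_2 = 1/(1+e^{-2.9000}) = 0.9478
P_3 = 1/(1+e^{-0.0100}) = 0.5025
E[score] = 0.8581 + 0.9478 + 0.5025 = 2.3085

2.31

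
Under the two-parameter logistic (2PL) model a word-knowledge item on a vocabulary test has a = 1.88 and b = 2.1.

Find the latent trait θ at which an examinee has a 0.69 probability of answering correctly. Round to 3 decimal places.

2.526

P(θ) = 1 / (1 + exp(−a(θ − b)))
logit = ln(0.6900/0.3100) = 0.8001
θ = b + logit/(a) = 2.1 + 0.8001/1.8800 = 2.5256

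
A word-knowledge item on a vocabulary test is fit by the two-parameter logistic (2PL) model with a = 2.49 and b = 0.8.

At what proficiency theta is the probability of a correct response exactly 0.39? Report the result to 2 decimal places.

P(theta) = 1 / (1 + exp(−a(theta − b)))
logit = ln(0.3900/0.6100) = -0.4473
theta = b + logit/(a) = 0.8 + (-0.4473)/2.4900 = 0.6204

0.62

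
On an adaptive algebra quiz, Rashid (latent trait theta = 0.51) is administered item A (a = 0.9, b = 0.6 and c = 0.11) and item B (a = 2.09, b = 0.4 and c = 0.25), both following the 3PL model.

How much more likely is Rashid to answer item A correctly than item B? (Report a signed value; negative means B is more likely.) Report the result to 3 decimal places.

P(theta) = c + (1 − c) · 1 / (1 + exp(−a(theta − b)))
P_A = 0.5370
P_B = 0.6679
P_A − P_B = -0.1309

-0.131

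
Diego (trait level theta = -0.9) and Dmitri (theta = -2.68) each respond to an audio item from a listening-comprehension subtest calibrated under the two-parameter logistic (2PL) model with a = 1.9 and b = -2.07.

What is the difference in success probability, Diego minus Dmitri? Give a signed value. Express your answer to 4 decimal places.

0.6634

P(theta) = 1 / (1 + exp(−a(theta − b)))
P(Diego) = 0.9023  [exponent 2.2230]
P(Dmitri) = 0.2388  [exponent -1.1590]
Difference = 0.9023 − 0.2388 = 0.6634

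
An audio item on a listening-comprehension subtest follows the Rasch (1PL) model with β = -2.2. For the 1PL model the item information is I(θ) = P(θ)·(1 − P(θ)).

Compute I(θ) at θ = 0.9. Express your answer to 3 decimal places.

0.041

P = 1/(1+e^{-3.1000}) = 0.9569
P(1−P) = 0.9569 × 0.0431 = 0.0412
I = P(1−P) = 0.04125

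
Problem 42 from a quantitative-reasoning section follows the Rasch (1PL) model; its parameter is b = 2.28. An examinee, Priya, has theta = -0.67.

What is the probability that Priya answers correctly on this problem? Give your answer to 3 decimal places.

0.050

P(theta) = 1 / (1 + exp(−(theta − b)))
Exponent: (-0.67 − 2.28) = -2.9500
1/(1 + e^{2.9500}) = 0.0497
P = 0.0497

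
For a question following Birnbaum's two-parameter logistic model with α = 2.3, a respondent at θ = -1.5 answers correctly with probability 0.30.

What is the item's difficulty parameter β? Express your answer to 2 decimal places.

-1.13

P(θ) = 1 / (1 + exp(−α(θ − β)))
logit(0.30) = ln(0.30/0.70) = -0.8473
β = θ − logit/(α) = -1.5 − (-0.8473)/2.3000 = -1.1316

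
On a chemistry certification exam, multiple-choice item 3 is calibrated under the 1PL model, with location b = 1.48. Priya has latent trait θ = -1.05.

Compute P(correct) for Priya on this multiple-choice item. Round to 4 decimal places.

0.0738

P(θ) = 1 / (1 + exp(−(θ − b)))
Exponent: (-1.05 − 1.48) = -2.5300
1/(1 + e^{2.5300}) = 0.0738
P = 0.0738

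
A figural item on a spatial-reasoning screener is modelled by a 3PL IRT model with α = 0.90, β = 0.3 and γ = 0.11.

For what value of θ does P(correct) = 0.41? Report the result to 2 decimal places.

P(θ) = γ + (1 − γ) · 1 / (1 + exp(−α(θ − β)))
Remove guessing floor: (0.41 − 0.11)/(1 − 0.11) = 0.3371
logit = ln(0.3371/0.6629) = -0.6763
θ = β + logit/(α) = 0.3 + (-0.6763)/0.9000 = -0.4515

-0.45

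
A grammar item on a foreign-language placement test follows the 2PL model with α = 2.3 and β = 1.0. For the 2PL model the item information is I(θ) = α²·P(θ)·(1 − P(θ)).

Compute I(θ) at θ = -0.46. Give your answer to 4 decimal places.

P = 1/(1+e^{3.3580}) = 0.0336
P(1−P) = 0.0336 × 0.9664 = 0.0325
I = α² × P(1−P) = 2.3² × 0.0325 = 0.17194

0.1719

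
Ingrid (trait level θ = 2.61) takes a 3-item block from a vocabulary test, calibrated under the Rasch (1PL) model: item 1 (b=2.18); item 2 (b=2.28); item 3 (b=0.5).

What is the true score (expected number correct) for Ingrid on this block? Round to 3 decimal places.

P(θ) = 1 / (1 + exp(−(θ − b)))
P_1 = 1/(1+e^{-0.4300}) = 0.6059
P_2 = 1/(1+e^{-0.3300}) = 0.5818
P_3 = 1/(1+e^{-2.1100}) = 0.8919
E[score] = 0.6059 + 0.5818 + 0.8919 = 2.0795

2.080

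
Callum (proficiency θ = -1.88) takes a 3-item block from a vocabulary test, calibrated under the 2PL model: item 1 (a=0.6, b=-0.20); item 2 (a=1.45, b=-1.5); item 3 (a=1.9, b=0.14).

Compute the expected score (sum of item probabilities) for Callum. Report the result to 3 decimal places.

P(θ) = 1 / (1 + exp(−a(θ − b)))
P_1 = 1/(1+e^{1.0080}) = 0.2674
P_2 = 1/(1+e^{0.5510}) = 0.3656
P_3 = 1/(1+e^{3.8380}) = 0.0211
E[score] = 0.2674 + 0.3656 + 0.0211 = 0.6541

0.654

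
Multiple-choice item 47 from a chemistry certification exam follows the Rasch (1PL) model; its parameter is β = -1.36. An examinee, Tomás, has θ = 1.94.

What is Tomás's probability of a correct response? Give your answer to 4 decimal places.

0.9644

P(θ) = 1 / (1 + exp(−(θ − β)))
Exponent: (1.94 − (-1.36)) = 3.3000
1/(1 + e^{-3.3000}) = 0.9644
P = 0.9644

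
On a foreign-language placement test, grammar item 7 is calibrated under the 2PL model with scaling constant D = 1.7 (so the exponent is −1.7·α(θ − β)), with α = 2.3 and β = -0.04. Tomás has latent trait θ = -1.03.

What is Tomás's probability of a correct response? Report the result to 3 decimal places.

P(θ) = 1 / (1 + exp(−D·α(θ − β)))
Exponent: 1.7 × 2.3 × (-1.03 − (-0.04)) = -3.8709
1/(1 + e^{3.8709}) = 0.0204
P = 0.0204

0.020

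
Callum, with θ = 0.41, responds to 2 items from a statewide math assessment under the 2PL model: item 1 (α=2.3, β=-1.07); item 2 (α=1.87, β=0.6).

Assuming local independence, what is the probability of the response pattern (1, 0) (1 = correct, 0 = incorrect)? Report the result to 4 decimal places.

P(θ) = 1 / (1 + exp(−α(θ − β)))
P_1 = 1/(1+e^{-3.4040}) = 0.9678
P_2 = 1/(1+e^{0.3553}) = 0.4121
L = P_1 × (1−P_2) = 0.9678 × 0.5879 = 0.56899

0.5690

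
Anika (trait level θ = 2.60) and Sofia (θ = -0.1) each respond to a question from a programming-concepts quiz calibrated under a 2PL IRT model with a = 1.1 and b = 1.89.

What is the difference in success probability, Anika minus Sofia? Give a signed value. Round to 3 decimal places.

0.585

P(θ) = 1 / (1 + exp(−a(θ − b)))
P(Anika) = 0.6859  [exponent 0.7810]
P(Sofia) = 0.1007  [exponent -2.1890]
Difference = 0.6859 − 0.1007 = 0.5852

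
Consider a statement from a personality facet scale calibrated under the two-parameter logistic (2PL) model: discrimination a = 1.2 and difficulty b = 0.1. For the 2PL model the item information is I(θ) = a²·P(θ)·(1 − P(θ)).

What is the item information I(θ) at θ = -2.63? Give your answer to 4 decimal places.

P = 1/(1+e^{3.2760}) = 0.0364
P(1−P) = 0.0364 × 0.9636 = 0.0351
I = a² × P(1−P) = 1.2² × 0.0351 = 0.05051

0.0505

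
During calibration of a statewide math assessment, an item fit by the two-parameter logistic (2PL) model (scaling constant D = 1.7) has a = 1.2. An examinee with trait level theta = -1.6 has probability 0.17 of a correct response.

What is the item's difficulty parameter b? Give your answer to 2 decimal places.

P(theta) = 1 / (1 + exp(−D·a(theta − b)))
logit(0.17) = ln(0.17/0.83) = -1.5856
b = theta − logit/(1.7·a) = -1.6 − (-1.5856)/2.0400 = -0.8227

-0.82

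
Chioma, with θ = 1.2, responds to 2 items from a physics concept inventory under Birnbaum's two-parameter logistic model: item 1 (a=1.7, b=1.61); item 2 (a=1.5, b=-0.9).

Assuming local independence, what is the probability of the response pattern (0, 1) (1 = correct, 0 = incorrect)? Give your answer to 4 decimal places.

0.6401

P(θ) = 1 / (1 + exp(−a(θ − b)))
P_1 = 1/(1+e^{0.6970}) = 0.3325
P_2 = 1/(1+e^{-3.1500}) = 0.9589
L = (1−P_1) × P_2 = 0.6675 × 0.9589 = 0.64009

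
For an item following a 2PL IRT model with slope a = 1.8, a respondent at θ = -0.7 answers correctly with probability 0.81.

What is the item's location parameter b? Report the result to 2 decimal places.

-1.51

P(θ) = 1 / (1 + exp(−a(θ − b)))
logit(0.81) = ln(0.81/0.19) = 1.4500
b = θ − logit/(a) = -0.7 − 1.4500/1.8000 = -1.5056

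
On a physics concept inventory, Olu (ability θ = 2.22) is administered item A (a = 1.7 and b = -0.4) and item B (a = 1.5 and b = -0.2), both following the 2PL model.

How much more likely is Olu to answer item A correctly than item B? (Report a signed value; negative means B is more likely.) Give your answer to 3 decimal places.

0.014

P(θ) = 1 / (1 + exp(−a(θ − b)))
P_A = 0.9885
P_B = 0.9742
P_A − P_B = 0.0143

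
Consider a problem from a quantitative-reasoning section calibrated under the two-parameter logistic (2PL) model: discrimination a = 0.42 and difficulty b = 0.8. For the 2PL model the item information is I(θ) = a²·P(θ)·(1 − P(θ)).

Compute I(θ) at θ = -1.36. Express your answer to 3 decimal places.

0.036

P = 1/(1+e^{0.9072}) = 0.2876
P(1−P) = 0.2876 × 0.7124 = 0.2049
I = a² × P(1−P) = 0.42² × 0.2049 = 0.03614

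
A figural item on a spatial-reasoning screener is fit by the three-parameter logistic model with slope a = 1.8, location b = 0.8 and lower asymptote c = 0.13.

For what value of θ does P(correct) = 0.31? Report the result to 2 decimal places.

P(θ) = c + (1 − c) · 1 / (1 + exp(−a(θ − b)))
Remove guessing floor: (0.31 − 0.13)/(1 − 0.13) = 0.2069
logit = ln(0.2069/0.7931) = -1.3437
θ = b + logit/(a) = 0.8 + (-1.3437)/1.8000 = 0.0535

0.05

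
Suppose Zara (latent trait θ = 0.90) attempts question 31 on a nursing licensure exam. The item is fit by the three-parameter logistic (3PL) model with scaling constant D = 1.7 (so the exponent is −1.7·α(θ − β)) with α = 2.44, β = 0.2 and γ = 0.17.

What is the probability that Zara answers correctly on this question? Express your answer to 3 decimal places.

0.957

P(θ) = γ + (1 − γ) · 1 / (1 + exp(−D·α(θ − β)))
Exponent: 1.7 × 2.44 × (0.90 − 0.2) = 2.9036
1/(1 + e^{-2.9036}) = 0.9480
P = 0.17 + 0.83 × 0.9480 = 0.9569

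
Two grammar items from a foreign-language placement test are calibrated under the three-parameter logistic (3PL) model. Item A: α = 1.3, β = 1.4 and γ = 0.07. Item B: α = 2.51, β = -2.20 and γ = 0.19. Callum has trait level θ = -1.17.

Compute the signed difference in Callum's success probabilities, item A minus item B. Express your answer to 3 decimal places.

-0.841

P(θ) = γ + (1 − γ) · 1 / (1 + exp(−α(θ − β)))
P_A = 0.1018
P_B = 0.9432
P_A − P_B = -0.8414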